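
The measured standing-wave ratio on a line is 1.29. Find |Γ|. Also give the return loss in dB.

|Γ| ≈ 0.127; return loss ≈ 17.9 dB

|Γ| = (S − 1)/(S + 1) = (1.29 − 1)/(1.29 + 1) = 0.29/2.29
RL = −20·log₁₀|Γ| = −20·log₁₀(0.127)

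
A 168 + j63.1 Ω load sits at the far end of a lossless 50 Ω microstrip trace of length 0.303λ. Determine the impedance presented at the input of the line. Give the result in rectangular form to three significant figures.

Z_in ≈ 13.6 + j10.8 Ω

βl = 2π × 0.303 = 109°
tan(βl) = tan(109°) = -2.89
Z_in = Z_0·(Z_L + jZ_0·tanβl)/(Z_0 + jZ_L·tanβl)
     = 50·(168 − j81.5)/(232 − j486)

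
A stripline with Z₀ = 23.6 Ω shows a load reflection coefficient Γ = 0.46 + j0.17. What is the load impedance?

Z_L ≈ 55.9 + j25 Ω

Z_L = Z_0·(1 + Γ)/(1 − Γ) = 23.6·(1.46 + j0.17)/(0.54 − j0.17)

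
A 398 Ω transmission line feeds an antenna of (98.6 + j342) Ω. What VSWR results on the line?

Γ = (Z_L − Z_0)/(Z_L + Z_0) = (-299.4 + j342)/(496.6 + j342)
|Γ| = 455/603 = 0.754
VSWR = (1 + |Γ|)/(1 − |Γ|) = 1.75/0.246

VSWR ≈ 7.12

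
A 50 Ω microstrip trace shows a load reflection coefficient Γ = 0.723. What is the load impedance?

Z_L = Z_0·(1 + Γ)/(1 − Γ) = 50·(1.72)/(0.277)

Z_L ≈ 311 Ω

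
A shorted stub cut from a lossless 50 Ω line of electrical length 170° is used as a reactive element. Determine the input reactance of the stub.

tan(βl) = -0.176
For a shorted stub, Z_in = jZ_0·tan(βl)

X_in ≈ -8.82 Ω (capacitive)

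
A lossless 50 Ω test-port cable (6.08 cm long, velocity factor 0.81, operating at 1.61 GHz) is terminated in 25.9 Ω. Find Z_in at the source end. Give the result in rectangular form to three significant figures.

Z_in ≈ 34.1 − j22.6 Ω

λ = v/f = 0.81·c / 1.61 GHz = 0.151 m
βl = 2π·l/λ = 2π × 0.403 = 145°
tan(βl) = tan(145°) = -0.7
Z_in = Z_0·(Z_L + jZ_0·tanβl)/(Z_0 + jZ_L·tanβl)
     = 50·(25.9 − j35)/(50 − j18.1)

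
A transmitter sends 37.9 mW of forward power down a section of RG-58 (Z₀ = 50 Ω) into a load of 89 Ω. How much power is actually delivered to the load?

Γ = (89 − 50)/(89 + 50) = 0.281
|Γ|² = 0.0787
P_refl = |Γ|²·P_inc = 2.98 mW, P_del = (1 − |Γ|²)·P_inc = 34.9 mW

P_delivered ≈ 34.9 mW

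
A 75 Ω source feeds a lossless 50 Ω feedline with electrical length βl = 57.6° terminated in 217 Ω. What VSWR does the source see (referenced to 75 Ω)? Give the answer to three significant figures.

VSWR ≈ 5.5

tan(βl) = 1.58
Z_in = Z_0·(Z_L + jZ_0·tanβl)/(Z_0 + jZ_L·tanβl) = 15.8 − j29.4 Ω
Γ_s = (Z_in − Z_s)/(Z_in + Z_s) = (-59.2 − j29.4)/(90.8 − j29.4), |Γ_s| = 0.692
VSWR = (1 + |Γ_s|)/(1 − |Γ_s|)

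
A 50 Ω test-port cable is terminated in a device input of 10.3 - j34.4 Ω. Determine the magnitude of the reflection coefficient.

|Γ| ≈ 0.757

Γ = (Z_L − Z_0)/(Z_L + Z_0) = (-39.7 − j34.4)/(60.3 − j34.4)
|Γ| = 52.5/69.4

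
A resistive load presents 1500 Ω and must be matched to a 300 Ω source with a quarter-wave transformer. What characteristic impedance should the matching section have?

Z_qwt ≈ 671 Ω

Z_qwt = √(Z_0·R_L) = √(300 × 1500) = √450000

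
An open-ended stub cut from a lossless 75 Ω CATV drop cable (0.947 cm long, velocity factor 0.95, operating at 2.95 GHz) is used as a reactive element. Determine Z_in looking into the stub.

Z_in ≈ −j106 Ω

λ = v/f = 0.95·c / 2.95 GHz = 0.0966 m
βl = 2π·l/λ = 2π × 0.098 = 35.3°
tan(βl) = 0.708
For an open-ended stub, Z_in = −jZ_0·cot(βl) = −jZ_0/tan(βl)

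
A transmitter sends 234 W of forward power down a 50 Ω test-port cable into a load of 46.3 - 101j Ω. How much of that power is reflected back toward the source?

|Γ| = |(-3.7 − j101)/(96.3 − j101)| = 0.724
|Γ|² = 0.525
P_refl = |Γ|²·P_inc = 123 W, P_del = (1 − |Γ|²)·P_inc = 111 W

P_reflected ≈ 123 W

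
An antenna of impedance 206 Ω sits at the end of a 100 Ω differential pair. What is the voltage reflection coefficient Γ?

Γ = 0.346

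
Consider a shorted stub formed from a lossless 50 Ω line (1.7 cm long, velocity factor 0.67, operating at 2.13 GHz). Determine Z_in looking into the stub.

Z_in ≈ +j107 Ω

λ = v/f = 0.67·c / 2.13 GHz = 0.0944 m
βl = 2π·l/λ = 2π × 0.18 = 64.9°
tan(βl) = 2.13
For a shorted stub, Z_in = jZ_0·tan(βl)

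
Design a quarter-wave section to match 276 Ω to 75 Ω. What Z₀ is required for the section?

Z_qwt ≈ 144 Ω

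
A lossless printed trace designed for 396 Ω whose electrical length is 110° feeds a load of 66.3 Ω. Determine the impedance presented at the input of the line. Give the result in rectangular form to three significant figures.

Z_in ≈ 468 − j873 Ω

tan(βl) = tan(110°) = -2.75
Z_in = Z_0·(Z_L + jZ_0·tanβl)/(Z_0 + jZ_L·tanβl)
     = 396·(66.3 − j1090)/(396 − j182)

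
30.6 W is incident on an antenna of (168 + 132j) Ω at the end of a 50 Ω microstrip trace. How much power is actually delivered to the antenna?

|Γ| = |(118 + j132)/(218 + j132)| = 0.695
|Γ|² = 0.483
P_refl = |Γ|²·P_inc = 14.8 W, P_del = (1 − |Γ|²)·P_inc = 15.8 W

P_delivered ≈ 15.8 W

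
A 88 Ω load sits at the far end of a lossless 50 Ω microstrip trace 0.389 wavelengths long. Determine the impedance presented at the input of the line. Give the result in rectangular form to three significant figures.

βl = 2π × 0.389 = 140°
tan(βl) = tan(140°) = -0.838
Z_in = Z_0·(Z_L + jZ_0·tanβl)/(Z_0 + jZ_L·tanβl)
     = 50·(88 − j41.9)/(50 − j73.7)

Z_in ≈ 47.2 + j27.7 Ω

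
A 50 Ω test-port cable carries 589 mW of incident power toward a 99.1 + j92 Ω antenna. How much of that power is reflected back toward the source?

|Γ| = |(49.1 + j92)/(149.1 + j92)| = 0.595
|Γ|² = 0.354
P_refl = |Γ|²·P_inc = 209 mW, P_del = (1 − |Γ|²)·P_inc = 380 mW

P_reflected ≈ 209 mW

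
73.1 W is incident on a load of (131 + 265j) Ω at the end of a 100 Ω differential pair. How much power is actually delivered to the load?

|Γ| = |(31 + j265)/(231 + j265)| = 0.759
|Γ|² = 0.576
P_refl = |Γ|²·P_inc = 42.1 W, P_del = (1 − |Γ|²)·P_inc = 31 W

P_delivered ≈ 31 W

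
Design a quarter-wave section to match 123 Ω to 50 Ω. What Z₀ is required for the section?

Z_qwt = √(Z_0·R_L) = √(50 × 123) = √6150

Z_qwt ≈ 78.4 Ω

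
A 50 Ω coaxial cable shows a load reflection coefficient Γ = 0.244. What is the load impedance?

Z_L ≈ 82.3 Ω

Z_L = Z_0·(1 + Γ)/(1 − Γ) = 50·(1.24)/(0.756)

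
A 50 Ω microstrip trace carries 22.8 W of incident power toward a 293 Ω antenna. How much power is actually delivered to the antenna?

P_delivered ≈ 11.4 W

Γ = (293 − 50)/(293 + 50) = 0.708
|Γ|² = 0.502
P_refl = |Γ|²·P_inc = 11.4 W, P_del = (1 − |Γ|²)·P_inc = 11.4 W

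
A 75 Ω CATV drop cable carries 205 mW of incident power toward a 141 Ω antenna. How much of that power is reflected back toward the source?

Γ = (141 − 75)/(141 + 75) = 0.306
|Γ|² = 0.0934
P_refl = |Γ|²·P_inc = 19.1 mW, P_del = (1 − |Γ|²)·P_inc = 186 mW

P_reflected ≈ 19.1 mW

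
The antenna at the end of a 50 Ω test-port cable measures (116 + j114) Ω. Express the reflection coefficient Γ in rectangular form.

Γ ≈ 0.591 + j0.281

Γ = (Z_L − Z_0)/(Z_L + Z_0) = (66 + j114)/(166 + j114)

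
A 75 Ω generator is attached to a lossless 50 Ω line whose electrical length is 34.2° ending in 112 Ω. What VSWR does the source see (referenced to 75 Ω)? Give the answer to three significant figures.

VSWR ≈ 2.18

tan(βl) = 0.68
Z_in = Z_0·(Z_L + jZ_0·tanβl)/(Z_0 + jZ_L·tanβl) = 49.4 − j41.2 Ω
Γ_s = (Z_in − Z_s)/(Z_in + Z_s) = (-25.6 − j41.2)/(124 − j41.2), |Γ_s| = 0.37
VSWR = (1 + |Γ_s|)/(1 − |Γ_s|)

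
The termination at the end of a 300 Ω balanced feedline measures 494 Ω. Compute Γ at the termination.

Γ = 0.244

Γ = (Z_L − Z_0)/(Z_L + Z_0) = (494 − 300)/(494 + 300) = 194/794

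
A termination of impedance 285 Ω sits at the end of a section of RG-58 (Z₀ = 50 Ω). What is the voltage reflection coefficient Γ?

Γ = (Z_L − Z_0)/(Z_L + Z_0) = (285 − 50)/(285 + 50) = 235/335

Γ = 0.701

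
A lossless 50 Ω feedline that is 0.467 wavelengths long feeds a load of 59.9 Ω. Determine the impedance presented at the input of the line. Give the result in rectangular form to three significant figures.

βl = 2π × 0.467 = 168°
tan(βl) = tan(168°) = -0.21
Z_in = Z_0·(Z_L + jZ_0·tanβl)/(Z_0 + jZ_L·tanβl)
     = 50·(59.9 − j10.5)/(50 − j12.6)

Z_in ≈ 58.8 + j4.3 Ω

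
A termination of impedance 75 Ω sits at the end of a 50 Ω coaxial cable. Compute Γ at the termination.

Γ = 0.2

Γ = (Z_L − Z_0)/(Z_L + Z_0) = (75 − 50)/(75 + 50) = 25/125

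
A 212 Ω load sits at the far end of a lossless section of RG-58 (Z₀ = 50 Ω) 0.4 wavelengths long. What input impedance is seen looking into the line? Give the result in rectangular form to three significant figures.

βl = 2π × 0.4 = 144°
tan(βl) = tan(144°) = -0.727
Z_in = Z_0·(Z_L + jZ_0·tanβl)/(Z_0 + jZ_L·tanβl)
     = 50·(212 − j36.3)/(50 − j154)

Z_in ≈ 30.9 + j58.8 Ω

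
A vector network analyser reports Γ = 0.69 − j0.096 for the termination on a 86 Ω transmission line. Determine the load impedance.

Z_L = Z_0·(1 + Γ)/(1 − Γ) = 86·(1.69 − j0.096)/(0.31 + j0.096)

Z_L ≈ 420 − j157 Ω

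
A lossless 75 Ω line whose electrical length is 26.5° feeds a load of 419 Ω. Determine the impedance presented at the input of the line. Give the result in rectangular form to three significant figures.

tan(βl) = tan(26.5°) = 0.499
Z_in = Z_0·(Z_L + jZ_0·tanβl)/(Z_0 + jZ_L·tanβl)
     = 75·(419 + j37.4)/(75 + j209)

Z_in ≈ 59.7 − j129 Ω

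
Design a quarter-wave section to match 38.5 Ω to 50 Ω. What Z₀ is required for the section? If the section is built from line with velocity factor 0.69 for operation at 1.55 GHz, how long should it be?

Z_qwt = √(Z_0·R_L) = √(50 × 38.5) = √1925
λ = 0.69·c/f = 0.134 m, so l = λ/4 = 0.0334 m

Z_qwt ≈ 43.9 Ω; length ≈ 3.34 cm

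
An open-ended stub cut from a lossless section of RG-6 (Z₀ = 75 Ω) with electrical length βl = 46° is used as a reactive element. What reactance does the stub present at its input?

tan(βl) = 1.04
For an open-ended stub, Z_in = −jZ_0·cot(βl) = −jZ_0/tan(βl)

X_in ≈ -72.4 Ω (capacitive)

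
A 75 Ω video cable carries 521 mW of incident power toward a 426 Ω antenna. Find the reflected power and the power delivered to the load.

Γ = (426 − 75)/(426 + 75) = 0.701
|Γ|² = 0.491
P_refl = |Γ|²·P_inc = 256 mW, P_del = (1 − |Γ|²)·P_inc = 265 mW

P_reflected ≈ 256 mW; P_delivered ≈ 265 mW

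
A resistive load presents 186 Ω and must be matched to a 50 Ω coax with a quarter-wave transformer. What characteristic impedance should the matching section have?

Z_qwt ≈ 96.4 Ω

Z_qwt = √(Z_0·R_L) = √(50 × 186) = √9300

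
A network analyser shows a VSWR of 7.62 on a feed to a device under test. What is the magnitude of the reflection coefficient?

|Γ| = (S − 1)/(S + 1) = (7.62 − 1)/(7.62 + 1) = 6.62/8.62

|Γ| ≈ 0.768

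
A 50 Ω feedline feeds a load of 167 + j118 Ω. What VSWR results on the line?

VSWR ≈ 5.11

Γ = (Z_L − Z_0)/(Z_L + Z_0) = (117 + j118)/(217 + j118)
|Γ| = 166/247 = 0.673
VSWR = (1 + |Γ|)/(1 − |Γ|) = 1.67/0.327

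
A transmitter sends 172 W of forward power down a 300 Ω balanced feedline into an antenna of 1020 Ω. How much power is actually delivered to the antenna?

P_delivered ≈ 121 W

Γ = (1020 − 300)/(1020 + 300) = 0.545
|Γ|² = 0.298
P_refl = |Γ|²·P_inc = 51.2 W, P_del = (1 − |Γ|²)·P_inc = 121 W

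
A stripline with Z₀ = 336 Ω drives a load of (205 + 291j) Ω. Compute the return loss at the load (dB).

Γ = (-131 + j291)/(541 + j291), |Γ| = 0.519
RL = −20·log₁₀|Γ| = −20·log₁₀(0.519)

RL ≈ 5.69 dB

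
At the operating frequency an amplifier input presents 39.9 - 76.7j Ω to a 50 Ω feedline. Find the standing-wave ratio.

VSWR ≈ 4.79

Γ = (Z_L − Z_0)/(Z_L + Z_0) = (-10.1 − j76.7)/(89.9 − j76.7)
|Γ| = 77.4/118 = 0.655
VSWR = (1 + |Γ|)/(1 − |Γ|) = 1.65/0.345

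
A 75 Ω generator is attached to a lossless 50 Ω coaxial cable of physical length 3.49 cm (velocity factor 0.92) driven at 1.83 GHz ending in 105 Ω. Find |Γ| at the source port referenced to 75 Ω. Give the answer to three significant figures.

|Γ| ≈ 0.516

λ = v/f = 0.92·c / 1.83 GHz = 0.151 m
βl = 2π·l/λ = 2π × 0.231 = 83.3°
tan(βl) = 8.52
Z_in = Z_0·(Z_L + jZ_0·tanβl)/(Z_0 + jZ_L·tanβl) = 24.1 − j4.52 Ω
Γ_s = (Z_in − Z_s)/(Z_in + Z_s) = (-50.9 − j4.52)/(99.1 − j4.52), |Γ_s| = 0.516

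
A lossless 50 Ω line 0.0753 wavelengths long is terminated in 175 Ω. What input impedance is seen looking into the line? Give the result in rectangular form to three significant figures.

βl = 2π × 0.0753 = 27.1°
tan(βl) = tan(27.1°) = 0.512
Z_in = Z_0·(Z_L + jZ_0·tanβl)/(Z_0 + jZ_L·tanβl)
     = 50·(175 + j25.6)/(50 + j89.6)

Z_in ≈ 52.5 − j68.4 Ω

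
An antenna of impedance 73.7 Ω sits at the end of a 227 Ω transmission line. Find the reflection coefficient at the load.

Γ = -0.51

Γ = (Z_L − Z_0)/(Z_L + Z_0) = (73.7 − 227)/(73.7 + 227) = -153.3/300.7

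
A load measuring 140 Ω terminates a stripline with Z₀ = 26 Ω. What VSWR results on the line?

Γ = (140 − 26)/(140 + 26) = 0.687
VSWR = (1 + 0.687)/(1 − 0.687)

VSWR ≈ 5.38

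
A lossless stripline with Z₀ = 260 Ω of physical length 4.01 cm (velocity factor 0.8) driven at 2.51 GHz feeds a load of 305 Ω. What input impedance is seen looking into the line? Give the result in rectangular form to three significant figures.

Z_in ≈ 280 + j38.1 Ω

λ = v/f = 0.8·c / 2.51 GHz = 0.0956 m
βl = 2π·l/λ = 2π × 0.419 = 151°
tan(βl) = tan(151°) = -0.555
Z_in = Z_0·(Z_L + jZ_0·tanβl)/(Z_0 + jZ_L·tanβl)
     = 260·(305 − j144)/(260 − j169)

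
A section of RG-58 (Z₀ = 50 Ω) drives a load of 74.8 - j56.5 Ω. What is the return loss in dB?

Γ = (24.8 − j56.5)/(124.8 − j56.5), |Γ| = 0.45
RL = −20·log₁₀|Γ| = −20·log₁₀(0.45)

RL ≈ 6.93 dB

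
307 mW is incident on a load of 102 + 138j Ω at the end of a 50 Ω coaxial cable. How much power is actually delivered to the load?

|Γ| = |(52 + j138)/(152 + j138)| = 0.718
|Γ|² = 0.516
P_refl = |Γ|²·P_inc = 158 mW, P_del = (1 − |Γ|²)·P_inc = 149 mW

P_delivered ≈ 149 mW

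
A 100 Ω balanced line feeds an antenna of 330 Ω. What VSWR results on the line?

Γ = (330 − 100)/(330 + 100) = 0.535
VSWR = (1 + 0.535)/(1 − 0.535)

VSWR ≈ 3.3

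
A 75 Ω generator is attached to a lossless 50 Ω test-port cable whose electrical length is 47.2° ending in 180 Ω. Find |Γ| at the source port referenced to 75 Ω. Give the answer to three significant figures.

tan(βl) = 1.08
Z_in = Z_0·(Z_L + jZ_0·tanβl)/(Z_0 + jZ_L·tanβl) = 24.2 − j40.1 Ω
Γ_s = (Z_in − Z_s)/(Z_in + Z_s) = (-50.8 − j40.1)/(99.2 − j40.1), |Γ_s| = 0.605

|Γ| ≈ 0.605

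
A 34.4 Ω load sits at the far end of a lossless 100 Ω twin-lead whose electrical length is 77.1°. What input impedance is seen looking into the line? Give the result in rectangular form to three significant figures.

tan(βl) = tan(77.1°) = 4.37
Z_in = Z_0·(Z_L + jZ_0·tanβl)/(Z_0 + jZ_L·tanβl)
     = 100·(34.4 + j437)/(100 + j150)

Z_in ≈ 212 + j118 Ω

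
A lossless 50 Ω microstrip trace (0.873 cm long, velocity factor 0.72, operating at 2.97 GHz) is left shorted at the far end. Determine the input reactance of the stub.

λ = v/f = 0.72·c / 2.97 GHz = 0.0727 m
βl = 2π·l/λ = 2π × 0.12 = 43.2°
tan(βl) = 0.94
For a shorted stub, Z_in = jZ_0·tan(βl)

X_in ≈ 47 Ω (inductive)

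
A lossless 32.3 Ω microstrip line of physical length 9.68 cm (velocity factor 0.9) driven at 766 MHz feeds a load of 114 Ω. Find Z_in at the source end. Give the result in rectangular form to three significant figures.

λ = v/f = 0.9·c / 766 MHz = 0.352 m
βl = 2π·l/λ = 2π × 0.275 = 98.9°
tan(βl) = tan(98.9°) = -6.41
Z_in = Z_0·(Z_L + jZ_0·tanβl)/(Z_0 + jZ_L·tanβl)
     = 32.3·(114 − j207)/(32.3 − j731)

Z_in ≈ 9.36 + j4.62 Ω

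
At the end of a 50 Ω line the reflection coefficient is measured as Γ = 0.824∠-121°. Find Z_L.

Z_L = Z_0·(1 + Γ)/(1 − Γ) = 50·(0.576 − j0.706)/(1.42 + j0.706)

Z_L ≈ 6.35 − j27.9 Ω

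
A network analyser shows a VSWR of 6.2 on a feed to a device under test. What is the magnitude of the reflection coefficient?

|Γ| = (S − 1)/(S + 1) = (6.2 − 1)/(6.2 + 1) = 5.2/7.2

|Γ| ≈ 0.722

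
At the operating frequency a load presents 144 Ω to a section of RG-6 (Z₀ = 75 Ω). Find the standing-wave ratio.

VSWR ≈ 1.92

Γ = (144 − 75)/(144 + 75) = 0.315
VSWR = (1 + 0.315)/(1 − 0.315)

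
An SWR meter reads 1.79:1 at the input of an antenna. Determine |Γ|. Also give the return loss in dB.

|Γ| = (S − 1)/(S + 1) = (1.79 − 1)/(1.79 + 1) = 0.79/2.79
RL = −20·log₁₀|Γ| = −20·log₁₀(0.283)

|Γ| ≈ 0.283; return loss ≈ 11 dB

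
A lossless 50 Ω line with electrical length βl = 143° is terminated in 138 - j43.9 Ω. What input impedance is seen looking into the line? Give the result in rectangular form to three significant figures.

tan(βl) = tan(143°) = -0.754
Z_in = Z_0·(Z_L + jZ_0·tanβl)/(Z_0 + jZ_L·tanβl)
     = 50·(138 − j81.6)/(16.9 − j104)

Z_in ≈ 48.7 + j58.4 Ω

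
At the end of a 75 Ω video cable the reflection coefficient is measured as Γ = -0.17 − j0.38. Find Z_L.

Z_L = Z_0·(1 + Γ)/(1 − Γ) = 75·(0.83 − j0.38)/(1.17 + j0.38)

Z_L ≈ 41 − j37.7 Ω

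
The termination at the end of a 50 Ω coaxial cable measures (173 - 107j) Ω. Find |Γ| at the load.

|Γ| ≈ 0.659

Γ = (Z_L − Z_0)/(Z_L + Z_0) = (123 − j107)/(223 − j107)
|Γ| = 163/247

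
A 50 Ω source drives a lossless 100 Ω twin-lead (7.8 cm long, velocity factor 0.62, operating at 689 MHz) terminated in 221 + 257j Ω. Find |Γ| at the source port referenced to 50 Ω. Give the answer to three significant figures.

λ = v/f = 0.62·c / 689 MHz = 0.27 m
βl = 2π·l/λ = 2π × 0.289 = 104°
tan(βl) = -4.01
Z_in = Z_0·(Z_L + jZ_0·tanβl)/(Z_0 + jZ_L·tanβl) = 18.3 + j1.63 Ω
Γ_s = (Z_in − Z_s)/(Z_in + Z_s) = (-31.7 + j1.63)/(68.3 + j1.63), |Γ_s| = 0.465

|Γ| ≈ 0.465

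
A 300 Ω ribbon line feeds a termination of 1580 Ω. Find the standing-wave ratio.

VSWR ≈ 5.27

Γ = (1580 − 300)/(1580 + 300) = 0.681
VSWR = (1 + 0.681)/(1 − 0.681)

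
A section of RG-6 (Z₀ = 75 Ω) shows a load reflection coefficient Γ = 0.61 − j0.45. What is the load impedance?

Z_L = Z_0·(1 + Γ)/(1 − Γ) = 75·(1.61 − j0.45)/(0.39 + j0.45)

Z_L ≈ 90 − j190 Ω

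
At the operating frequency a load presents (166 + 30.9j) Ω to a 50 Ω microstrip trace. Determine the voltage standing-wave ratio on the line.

VSWR ≈ 3.45

Γ = (Z_L − Z_0)/(Z_L + Z_0) = (116 + j30.9)/(216 + j30.9)
|Γ| = 120/218 = 0.55
VSWR = (1 + |Γ|)/(1 − |Γ|) = 1.55/0.45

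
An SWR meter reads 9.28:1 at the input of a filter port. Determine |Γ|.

|Γ| ≈ 0.805

|Γ| = (S − 1)/(S + 1) = (9.28 − 1)/(9.28 + 1) = 8.28/10.3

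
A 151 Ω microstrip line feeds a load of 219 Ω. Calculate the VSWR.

VSWR ≈ 1.45

Γ = (219 − 151)/(219 + 151) = 0.184
VSWR = (1 + 0.184)/(1 − 0.184)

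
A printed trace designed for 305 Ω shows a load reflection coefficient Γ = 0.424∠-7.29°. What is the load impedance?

Z_L ≈ 739 − j96.9 Ω

Z_L = Z_0·(1 + Γ)/(1 − Γ) = 305·(1.42 − j0.0538)/(0.579 + j0.0538)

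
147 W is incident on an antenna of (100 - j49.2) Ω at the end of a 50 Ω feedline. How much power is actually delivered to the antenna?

P_delivered ≈ 118 W

|Γ| = |(50 − j49.2)/(150 − j49.2)| = 0.444
|Γ|² = 0.197
P_refl = |Γ|²·P_inc = 29 W, P_del = (1 − |Γ|²)·P_inc = 118 W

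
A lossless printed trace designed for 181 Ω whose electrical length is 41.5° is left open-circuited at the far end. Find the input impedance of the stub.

Z_in ≈ −j205 Ω

tan(βl) = 0.885
For an open-circuited stub, Z_in = −jZ_0·cot(βl) = −jZ_0/tan(βl)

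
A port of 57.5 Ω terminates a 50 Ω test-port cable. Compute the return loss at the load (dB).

Γ = (57.5 − 50)/(57.5 + 50) = 0.0698
RL = −20·log₁₀|Γ| = −20·log₁₀(0.0698)

RL ≈ 23.1 dB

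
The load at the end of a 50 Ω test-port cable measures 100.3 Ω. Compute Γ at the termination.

Γ = 0.335

Γ = (Z_L − Z_0)/(Z_L + Z_0) = (100.3 − 50)/(100.3 + 50) = 50.3/150.3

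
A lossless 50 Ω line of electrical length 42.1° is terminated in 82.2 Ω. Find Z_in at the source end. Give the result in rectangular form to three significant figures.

tan(βl) = tan(42.1°) = 0.904
Z_in = Z_0·(Z_L + jZ_0·tanβl)/(Z_0 + jZ_L·tanβl)
     = 50·(82.2 + j45.2)/(50 + j74.3)

Z_in ≈ 46.6 − j24 Ω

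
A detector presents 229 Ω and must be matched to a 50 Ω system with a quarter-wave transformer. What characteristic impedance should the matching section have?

Z_qwt ≈ 107 Ω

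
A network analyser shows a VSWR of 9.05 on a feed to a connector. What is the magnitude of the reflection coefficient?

|Γ| ≈ 0.801

|Γ| = (S − 1)/(S + 1) = (9.05 − 1)/(9.05 + 1) = 8.05/10.1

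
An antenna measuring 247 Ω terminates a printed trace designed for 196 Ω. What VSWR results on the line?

VSWR ≈ 1.26

Γ = (247 − 196)/(247 + 196) = 0.115
VSWR = (1 + 0.115)/(1 − 0.115)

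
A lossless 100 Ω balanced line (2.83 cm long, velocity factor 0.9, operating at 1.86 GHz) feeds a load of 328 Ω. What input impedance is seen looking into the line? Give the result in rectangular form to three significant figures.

Z_in ≈ 34 − j32.3 Ω

λ = v/f = 0.9·c / 1.86 GHz = 0.145 m
βl = 2π·l/λ = 2π × 0.195 = 70.2°
tan(βl) = tan(70.2°) = 2.78
Z_in = Z_0·(Z_L + jZ_0·tanβl)/(Z_0 + jZ_L·tanβl)
     = 100·(328 + j278)/(100 + j910)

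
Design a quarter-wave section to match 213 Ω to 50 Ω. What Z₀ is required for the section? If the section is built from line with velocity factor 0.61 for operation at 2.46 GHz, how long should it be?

Z_qwt ≈ 103 Ω; length ≈ 1.86 cm

Z_qwt = √(Z_0·R_L) = √(50 × 213) = √10650
λ = 0.61·c/f = 0.0744 m, so l = λ/4 = 0.0186 m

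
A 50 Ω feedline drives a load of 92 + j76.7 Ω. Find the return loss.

RL ≈ 5.32 dB

Γ = (42 + j76.7)/(142 + j76.7), |Γ| = 0.542
RL = −20·log₁₀|Γ| = −20·log₁₀(0.542)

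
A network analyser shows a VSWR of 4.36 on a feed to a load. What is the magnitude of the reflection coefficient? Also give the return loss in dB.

|Γ| = (S − 1)/(S + 1) = (4.36 − 1)/(4.36 + 1) = 3.36/5.36
RL = −20·log₁₀|Γ| = −20·log₁₀(0.627)

|Γ| ≈ 0.627; return loss ≈ 4.06 dB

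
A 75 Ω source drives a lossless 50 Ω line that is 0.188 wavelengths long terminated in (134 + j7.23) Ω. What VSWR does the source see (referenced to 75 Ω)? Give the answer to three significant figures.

βl = 2π × 0.188 = 67.7°
tan(βl) = 2.44
Z_in = Z_0·(Z_L + jZ_0·tanβl)/(Z_0 + jZ_L·tanβl) = 21.6 − j18.4 Ω
Γ_s = (Z_in − Z_s)/(Z_in + Z_s) = (-53.4 − j18.4)/(96.6 − j18.4), |Γ_s| = 0.575
VSWR = (1 + |Γ_s|)/(1 − |Γ_s|)

VSWR ≈ 3.7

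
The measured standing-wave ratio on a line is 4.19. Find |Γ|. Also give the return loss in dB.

|Γ| = (S − 1)/(S + 1) = (4.19 − 1)/(4.19 + 1) = 3.19/5.19
RL = −20·log₁₀|Γ| = −20·log₁₀(0.615)

|Γ| ≈ 0.615; return loss ≈ 4.23 dB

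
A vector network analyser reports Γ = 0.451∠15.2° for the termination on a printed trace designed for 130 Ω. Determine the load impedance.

Z_L ≈ 311 + j92.3 Ω

Z_L = Z_0·(1 + Γ)/(1 − Γ) = 130·(1.44 + j0.118)/(0.565 − j0.118)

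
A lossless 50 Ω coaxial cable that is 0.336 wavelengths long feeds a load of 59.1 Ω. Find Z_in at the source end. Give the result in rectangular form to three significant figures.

βl = 2π × 0.336 = 121°
tan(βl) = tan(121°) = -1.67
Z_in = Z_0·(Z_L + jZ_0·tanβl)/(Z_0 + jZ_L·tanβl)
     = 50·(59.1 − j83.3)/(50 − j98.5)

Z_in ≈ 45.7 + j6.78 Ω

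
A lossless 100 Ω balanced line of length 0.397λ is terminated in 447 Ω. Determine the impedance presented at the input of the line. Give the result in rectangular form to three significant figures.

Z_in ≈ 56.6 + j116 Ω

βl = 2π × 0.397 = 143°
tan(βl) = tan(143°) = -0.756
Z_in = Z_0·(Z_L + jZ_0·tanβl)/(Z_0 + jZ_L·tanβl)
     = 100·(447 − j75.6)/(100 − j338)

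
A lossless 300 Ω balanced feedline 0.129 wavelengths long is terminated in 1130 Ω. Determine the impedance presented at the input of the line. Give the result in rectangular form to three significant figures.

βl = 2π × 0.129 = 46.4°
tan(βl) = tan(46.4°) = 1.05
Z_in = Z_0·(Z_L + jZ_0·tanβl)/(Z_0 + jZ_L·tanβl)
     = 300·(1130 + j315)/(300 + j1190)

Z_in ≈ 143 − j249 Ω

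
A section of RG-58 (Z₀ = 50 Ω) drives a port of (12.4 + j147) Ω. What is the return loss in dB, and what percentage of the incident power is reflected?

Γ = (-37.6 + j147)/(62.4 + j147), |Γ| = 0.95
RL = −20·log₁₀(0.95) = 0.444 dB
P_refl/P_inc = |Γ|² = 0.903

RL ≈ 0.444 dB; 90.3% of incident power reflected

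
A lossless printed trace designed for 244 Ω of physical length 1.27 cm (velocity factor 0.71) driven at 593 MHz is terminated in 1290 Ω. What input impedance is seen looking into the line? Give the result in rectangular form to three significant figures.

λ = v/f = 0.71·c / 593 MHz = 0.359 m
βl = 2π·l/λ = 2π × 0.0354 = 12.7°
tan(βl) = tan(12.7°) = 0.226
Z_in = Z_0·(Z_L + jZ_0·tanβl)/(Z_0 + jZ_L·tanβl)
     = 244·(1290 + j55.1)/(244 + j291)

Z_in ≈ 559 − j612 Ω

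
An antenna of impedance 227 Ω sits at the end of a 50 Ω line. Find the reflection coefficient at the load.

Γ = 0.639

Γ = (Z_L − Z_0)/(Z_L + Z_0) = (227 − 50)/(227 + 50) = 177/277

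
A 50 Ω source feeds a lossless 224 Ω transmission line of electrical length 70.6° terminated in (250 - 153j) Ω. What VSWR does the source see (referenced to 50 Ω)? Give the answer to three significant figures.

tan(βl) = 2.84
Z_in = Z_0·(Z_L + jZ_0·tanβl)/(Z_0 + jZ_L·tanβl) = 121 + j33.6 Ω
Γ_s = (Z_in − Z_s)/(Z_in + Z_s) = (71.3 + j33.6)/(171 + j33.6), |Γ_s| = 0.451
VSWR = (1 + |Γ_s|)/(1 − |Γ_s|)

VSWR ≈ 2.65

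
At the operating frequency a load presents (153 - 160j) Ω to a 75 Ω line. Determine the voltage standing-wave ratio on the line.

VSWR ≈ 4.54

Γ = (Z_L − Z_0)/(Z_L + Z_0) = (78 − j160)/(228 − j160)
|Γ| = 178/279 = 0.639
VSWR = (1 + |Γ|)/(1 − |Γ|) = 1.64/0.361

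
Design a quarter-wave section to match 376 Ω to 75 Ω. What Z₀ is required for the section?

Z_qwt = √(Z_0·R_L) = √(75 × 376) = √28200

Z_qwt ≈ 168 Ω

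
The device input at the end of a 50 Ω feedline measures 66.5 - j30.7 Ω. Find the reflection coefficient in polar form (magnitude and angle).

Γ = (Z_L − Z_0)/(Z_L + Z_0) = (16.5 − j30.7)/(116.5 − j30.7)
|Γ| = 34.9/120 = 0.289

Γ ≈ 0.289 ∠ -47°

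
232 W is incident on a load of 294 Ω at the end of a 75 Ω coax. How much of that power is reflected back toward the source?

Γ = (294 − 75)/(294 + 75) = 0.593
|Γ|² = 0.352
P_refl = |Γ|²·P_inc = 81.7 W, P_del = (1 − |Γ|²)·P_inc = 150 W

P_reflected ≈ 81.7 W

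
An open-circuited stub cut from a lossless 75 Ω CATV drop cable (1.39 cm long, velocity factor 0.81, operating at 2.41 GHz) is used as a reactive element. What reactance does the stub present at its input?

λ = v/f = 0.81·c / 2.41 GHz = 0.101 m
βl = 2π·l/λ = 2π × 0.138 = 49.6°
tan(βl) = 1.18
For an open-circuited stub, Z_in = −jZ_0·cot(βl) = −jZ_0/tan(βl)

X_in ≈ -63.8 Ω (capacitive)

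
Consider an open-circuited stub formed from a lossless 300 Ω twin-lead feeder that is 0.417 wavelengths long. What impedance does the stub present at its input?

Z_in ≈ +j522 Ω

βl = 2π × 0.417 = 150°
tan(βl) = -0.575
For an open-circuited stub, Z_in = −jZ_0·cot(βl) = −jZ_0/tan(βl)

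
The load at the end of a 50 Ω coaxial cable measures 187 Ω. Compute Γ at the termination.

Γ = (Z_L − Z_0)/(Z_L + Z_0) = (187 − 50)/(187 + 50) = 137/237

Γ = 0.578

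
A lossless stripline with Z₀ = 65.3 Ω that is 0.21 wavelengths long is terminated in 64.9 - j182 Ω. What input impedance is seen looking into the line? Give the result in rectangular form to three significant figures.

Z_in ≈ 6.75 + j3.9 Ω

βl = 2π × 0.21 = 75.6°
tan(βl) = tan(75.6°) = 3.89
Z_in = Z_0·(Z_L + jZ_0·tanβl)/(Z_0 + jZ_L·tanβl)
     = 65.3·(64.9 + j72.3)/(774 + j253)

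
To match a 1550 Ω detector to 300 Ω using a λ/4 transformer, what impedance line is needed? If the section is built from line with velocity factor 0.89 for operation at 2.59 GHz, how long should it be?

Z_qwt ≈ 682 Ω; length ≈ 2.58 cm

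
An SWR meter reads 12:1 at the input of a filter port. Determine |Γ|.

|Γ| = (S − 1)/(S + 1) = (12 − 1)/(12 + 1) = 11/13

|Γ| ≈ 0.846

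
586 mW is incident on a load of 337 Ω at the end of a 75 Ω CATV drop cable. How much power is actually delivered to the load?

Γ = (337 − 75)/(337 + 75) = 0.636
|Γ|² = 0.404
P_refl = |Γ|²·P_inc = 237 mW, P_del = (1 − |Γ|²)·P_inc = 349 mW

P_delivered ≈ 349 mW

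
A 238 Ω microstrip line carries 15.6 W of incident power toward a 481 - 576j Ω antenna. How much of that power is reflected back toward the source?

|Γ| = |(243 − j576)/(719 − j576)| = 0.679
|Γ|² = 0.46
P_refl = |Γ|²·P_inc = 7.18 W, P_del = (1 − |Γ|²)·P_inc = 8.42 W

P_reflected ≈ 7.18 W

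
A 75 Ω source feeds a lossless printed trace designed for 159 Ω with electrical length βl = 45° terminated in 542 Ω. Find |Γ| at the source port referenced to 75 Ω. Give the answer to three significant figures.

|Γ| ≈ 0.642

tan(βl) = 1
Z_in = Z_0·(Z_L + jZ_0·tanβl)/(Z_0 + jZ_L·tanβl) = 85.9 − j134 Ω
Γ_s = (Z_in − Z_s)/(Z_in + Z_s) = (10.9 − j134)/(161 − j134), |Γ_s| = 0.642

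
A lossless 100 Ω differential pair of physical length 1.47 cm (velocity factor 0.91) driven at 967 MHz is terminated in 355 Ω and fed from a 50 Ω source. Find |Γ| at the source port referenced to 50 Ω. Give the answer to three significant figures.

|Γ| ≈ 0.736

λ = v/f = 0.91·c / 967 MHz = 0.282 m
βl = 2π·l/λ = 2π × 0.0521 = 18.7°
tan(βl) = 0.339
Z_in = Z_0·(Z_L + jZ_0·tanβl)/(Z_0 + jZ_L·tanβl) = 161 − j161 Ω
Γ_s = (Z_in − Z_s)/(Z_in + Z_s) = (111 − j161)/(211 − j161), |Γ_s| = 0.736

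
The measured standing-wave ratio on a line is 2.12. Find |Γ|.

|Γ| = (S − 1)/(S + 1) = (2.12 − 1)/(2.12 + 1) = 1.12/3.12

|Γ| ≈ 0.359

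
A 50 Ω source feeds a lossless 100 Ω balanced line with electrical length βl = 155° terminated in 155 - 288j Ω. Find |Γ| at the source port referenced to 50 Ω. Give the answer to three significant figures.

|Γ| ≈ 0.871

tan(βl) = -0.466
Z_in = Z_0·(Z_L + jZ_0·tanβl)/(Z_0 + jZ_L·tanβl) = 295 + j354 Ω
Γ_s = (Z_in − Z_s)/(Z_in + Z_s) = (245 + j354)/(345 + j354), |Γ_s| = 0.871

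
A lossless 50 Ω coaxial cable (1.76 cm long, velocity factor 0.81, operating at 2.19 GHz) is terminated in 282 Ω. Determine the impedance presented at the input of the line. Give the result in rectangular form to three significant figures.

λ = v/f = 0.81·c / 2.19 GHz = 0.111 m
βl = 2π·l/λ = 2π × 0.159 = 57.1°
tan(βl) = tan(57.1°) = 1.55
Z_in = Z_0·(Z_L + jZ_0·tanβl)/(Z_0 + jZ_L·tanβl)
     = 50·(282 + j77.3)/(50 + j436)

Z_in ≈ 12.4 − j30.9 Ω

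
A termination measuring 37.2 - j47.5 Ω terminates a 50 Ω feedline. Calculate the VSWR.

VSWR ≈ 2.96

Γ = (Z_L − Z_0)/(Z_L + Z_0) = (-12.8 − j47.5)/(87.2 − j47.5)
|Γ| = 49.2/99.3 = 0.495
VSWR = (1 + |Γ|)/(1 − |Γ|) = 1.5/0.505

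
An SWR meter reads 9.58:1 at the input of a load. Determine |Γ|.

|Γ| ≈ 0.811

|Γ| = (S − 1)/(S + 1) = (9.58 − 1)/(9.58 + 1) = 8.58/10.6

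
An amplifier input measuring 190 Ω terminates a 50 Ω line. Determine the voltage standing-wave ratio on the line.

For a purely resistive load, VSWR = R_L/Z_0 or Z_0/R_L (whichever > 1) = 190/50

VSWR ≈ 3.8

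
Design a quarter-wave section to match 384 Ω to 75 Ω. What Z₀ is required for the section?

Z_qwt = √(Z_0·R_L) = √(75 × 384) = √28800

Z_qwt ≈ 170 Ω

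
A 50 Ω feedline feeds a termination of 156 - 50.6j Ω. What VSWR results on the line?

Γ = (Z_L − Z_0)/(Z_L + Z_0) = (106 − j50.6)/(206 − j50.6)
|Γ| = 117/212 = 0.554
VSWR = (1 + |Γ|)/(1 − |Γ|) = 1.55/0.446

VSWR ≈ 3.48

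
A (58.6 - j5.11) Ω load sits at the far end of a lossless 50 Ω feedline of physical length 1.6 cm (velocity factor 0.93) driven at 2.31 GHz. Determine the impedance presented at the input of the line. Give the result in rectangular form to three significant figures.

λ = v/f = 0.93·c / 2.31 GHz = 0.121 m
βl = 2π·l/λ = 2π × 0.132 = 47.7°
tan(βl) = tan(47.7°) = 1.1
Z_in = Z_0·(Z_L + jZ_0·tanβl)/(Z_0 + jZ_L·tanβl)
     = 50·(58.6 + j49.8)/(55.6 + j64.4)

Z_in ≈ 44.7 − j6.92 Ω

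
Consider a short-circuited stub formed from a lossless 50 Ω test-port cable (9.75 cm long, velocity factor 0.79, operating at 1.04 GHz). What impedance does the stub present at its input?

Z_in ≈ −j24.4 Ω

λ = v/f = 0.79·c / 1.04 GHz = 0.228 m
βl = 2π·l/λ = 2π × 0.428 = 154°
tan(βl) = -0.487
For a short-circuited stub, Z_in = jZ_0·tan(βl)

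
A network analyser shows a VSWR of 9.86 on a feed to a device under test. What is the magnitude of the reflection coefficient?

|Γ| ≈ 0.816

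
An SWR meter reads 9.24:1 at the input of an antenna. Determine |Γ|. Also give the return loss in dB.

|Γ| ≈ 0.805; return loss ≈ 1.89 dB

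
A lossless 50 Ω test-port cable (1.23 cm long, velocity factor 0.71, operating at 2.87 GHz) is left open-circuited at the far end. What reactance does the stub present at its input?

X_in ≈ -29.3 Ω (capacitive)

λ = v/f = 0.71·c / 2.87 GHz = 0.0742 m
βl = 2π·l/λ = 2π × 0.166 = 59.7°
tan(βl) = 1.71
For an open-circuited stub, Z_in = −jZ_0·cot(βl) = −jZ_0/tan(βl)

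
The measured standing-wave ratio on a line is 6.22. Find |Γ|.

|Γ| ≈ 0.723

|Γ| = (S − 1)/(S + 1) = (6.22 − 1)/(6.22 + 1) = 5.22/7.22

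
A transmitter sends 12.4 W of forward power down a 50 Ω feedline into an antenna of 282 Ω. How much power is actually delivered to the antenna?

Γ = (282 − 50)/(282 + 50) = 0.699
|Γ|² = 0.488
P_refl = |Γ|²·P_inc = 6.06 W, P_del = (1 − |Γ|²)·P_inc = 6.34 W

P_delivered ≈ 6.34 W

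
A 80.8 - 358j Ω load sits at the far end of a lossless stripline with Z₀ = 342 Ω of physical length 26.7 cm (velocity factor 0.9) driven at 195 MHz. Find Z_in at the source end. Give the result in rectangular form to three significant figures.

λ = v/f = 0.9·c / 195 MHz = 1.38 m
βl = 2π·l/λ = 2π × 0.193 = 69.4°
tan(βl) = tan(69.4°) = 2.66
Z_in = Z_0·(Z_L + jZ_0·tanβl)/(Z_0 + jZ_L·tanβl)
     = 342·(80.8 + j553)/(1300 + j215)

Z_in ≈ 44.4 + j139 Ω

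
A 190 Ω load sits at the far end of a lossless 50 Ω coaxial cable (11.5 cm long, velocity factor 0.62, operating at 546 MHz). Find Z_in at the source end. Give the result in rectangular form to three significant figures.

λ = v/f = 0.62·c / 546 MHz = 0.341 m
βl = 2π·l/λ = 2π × 0.338 = 122°
tan(βl) = tan(122°) = -1.63
Z_in = Z_0·(Z_L + jZ_0·tanβl)/(Z_0 + jZ_L·tanβl)
     = 50·(190 − j81.5)/(50 − j310)

Z_in ≈ 17.7 + j27.8 Ω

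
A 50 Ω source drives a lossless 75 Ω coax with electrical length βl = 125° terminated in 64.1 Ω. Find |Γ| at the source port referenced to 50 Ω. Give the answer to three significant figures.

tan(βl) = -1.43
Z_in = Z_0·(Z_L + jZ_0·tanβl)/(Z_0 + jZ_L·tanβl) = 78.3 − j11.6 Ω
Γ_s = (Z_in − Z_s)/(Z_in + Z_s) = (28.3 − j11.6)/(128 − j11.6), |Γ_s| = 0.237

|Γ| ≈ 0.237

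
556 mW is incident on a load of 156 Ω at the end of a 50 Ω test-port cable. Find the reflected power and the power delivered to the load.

P_reflected ≈ 147 mW; P_delivered ≈ 409 mW

Γ = (156 − 50)/(156 + 50) = 0.515
|Γ|² = 0.265
P_refl = |Γ|²·P_inc = 147 mW, P_del = (1 − |Γ|²)·P_inc = 409 mW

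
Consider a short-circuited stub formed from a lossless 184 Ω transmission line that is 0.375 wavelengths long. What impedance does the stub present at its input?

Z_in ≈ −j184 Ω

βl = 2π × 0.375 = 135°
tan(βl) = -1
For a short-circuited stub, Z_in = jZ_0·tan(βl)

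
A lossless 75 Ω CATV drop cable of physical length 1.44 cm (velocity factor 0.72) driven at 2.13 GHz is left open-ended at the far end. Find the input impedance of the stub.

Z_in ≈ −j60.5 Ω

λ = v/f = 0.72·c / 2.13 GHz = 0.101 m
βl = 2π·l/λ = 2π × 0.142 = 51.1°
tan(βl) = 1.24
For an open-ended stub, Z_in = −jZ_0·cot(βl) = −jZ_0/tan(βl)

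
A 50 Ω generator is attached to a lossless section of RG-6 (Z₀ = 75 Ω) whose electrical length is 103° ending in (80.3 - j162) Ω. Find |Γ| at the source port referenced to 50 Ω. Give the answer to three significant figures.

tan(βl) = -4.33
Z_in = Z_0·(Z_L + jZ_0·tanβl)/(Z_0 + jZ_L·tanβl) = 17.4 + j48.6 Ω
Γ_s = (Z_in − Z_s)/(Z_in + Z_s) = (-32.6 + j48.6)/(67.4 + j48.6), |Γ_s| = 0.705

|Γ| ≈ 0.705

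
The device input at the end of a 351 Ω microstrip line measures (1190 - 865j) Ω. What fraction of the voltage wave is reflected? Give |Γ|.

|Γ| ≈ 0.682

Γ = (Z_L − Z_0)/(Z_L + Z_0) = (839 − j865)/(1541 − j865)
|Γ| = 1210/1770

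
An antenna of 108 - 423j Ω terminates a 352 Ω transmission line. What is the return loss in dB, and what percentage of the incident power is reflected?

Γ = (-244 − j423)/(460 − j423), |Γ| = 0.781
RL = −20·log₁₀(0.781) = 2.14 dB
P_refl/P_inc = |Γ|² = 0.611

RL ≈ 2.14 dB; 61.1% of incident power reflected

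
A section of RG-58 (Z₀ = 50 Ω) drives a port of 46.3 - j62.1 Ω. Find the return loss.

Γ = (-3.7 − j62.1)/(96.3 − j62.1), |Γ| = 0.543
RL = −20·log₁₀|Γ| = −20·log₁₀(0.543)

RL ≈ 5.31 dB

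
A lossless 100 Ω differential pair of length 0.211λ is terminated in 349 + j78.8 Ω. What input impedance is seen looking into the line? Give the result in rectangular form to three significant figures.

Z_in ≈ 29.7 − j29.6 Ω

βl = 2π × 0.211 = 76°
tan(βl) = tan(76°) = 4
Z_in = Z_0·(Z_L + jZ_0·tanβl)/(Z_0 + jZ_L·tanβl)
     = 100·(349 + j479)/(-215 + j1400)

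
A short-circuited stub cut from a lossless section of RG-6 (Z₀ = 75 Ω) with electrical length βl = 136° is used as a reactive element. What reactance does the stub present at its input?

X_in ≈ -72.4 Ω (capacitive)

tan(βl) = -0.966
For a short-circuited stub, Z_in = jZ_0·tan(βl)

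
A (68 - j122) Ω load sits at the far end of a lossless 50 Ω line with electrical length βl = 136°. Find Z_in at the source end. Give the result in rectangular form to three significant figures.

Z_in ≈ 36.9 + j89.9 Ω

tan(βl) = tan(136°) = -0.966
Z_in = Z_0·(Z_L + jZ_0·tanβl)/(Z_0 + jZ_L·tanβl)
     = 50·(68 − j170)/(-67.8 − j65.7)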